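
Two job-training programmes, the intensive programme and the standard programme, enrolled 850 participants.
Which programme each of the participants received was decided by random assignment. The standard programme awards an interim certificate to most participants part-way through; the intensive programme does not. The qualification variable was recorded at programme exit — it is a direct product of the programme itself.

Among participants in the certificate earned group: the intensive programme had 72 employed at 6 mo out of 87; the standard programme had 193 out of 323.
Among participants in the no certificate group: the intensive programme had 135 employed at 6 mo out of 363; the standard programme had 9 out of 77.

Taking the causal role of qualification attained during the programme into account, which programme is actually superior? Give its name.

Within every qualification attained during the programme level the intensive programme has the higher rate, yet pooled the standard programme does — Simpson's reversal.
Qualification attained during the programme is recorded after the programme and is itself shifted by it — it sits on the causal path from programme to outcome. Conditioning on a mediator would strip out part of the effect we want; the pooled comparison gives the total causal effect.
Pooled: the intensive programme 46.0% vs the standard programme 50.5%; the standard programme is higher overall.

the standard programme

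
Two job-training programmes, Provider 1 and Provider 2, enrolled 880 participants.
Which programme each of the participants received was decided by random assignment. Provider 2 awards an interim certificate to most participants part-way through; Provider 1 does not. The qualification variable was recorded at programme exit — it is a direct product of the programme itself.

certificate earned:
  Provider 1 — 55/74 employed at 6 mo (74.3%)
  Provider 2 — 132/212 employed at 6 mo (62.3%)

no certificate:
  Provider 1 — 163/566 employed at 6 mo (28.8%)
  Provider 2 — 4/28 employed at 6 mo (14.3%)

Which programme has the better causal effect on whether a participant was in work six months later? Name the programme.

Provider 2

Qualification attained during the programme is downstream of the programme. One should not condition on a consequence of treatment, so the overall rates are the right comparison.
Pooled: Provider 1 34.1% vs Provider 2 56.7%; Provider 2 is higher overall.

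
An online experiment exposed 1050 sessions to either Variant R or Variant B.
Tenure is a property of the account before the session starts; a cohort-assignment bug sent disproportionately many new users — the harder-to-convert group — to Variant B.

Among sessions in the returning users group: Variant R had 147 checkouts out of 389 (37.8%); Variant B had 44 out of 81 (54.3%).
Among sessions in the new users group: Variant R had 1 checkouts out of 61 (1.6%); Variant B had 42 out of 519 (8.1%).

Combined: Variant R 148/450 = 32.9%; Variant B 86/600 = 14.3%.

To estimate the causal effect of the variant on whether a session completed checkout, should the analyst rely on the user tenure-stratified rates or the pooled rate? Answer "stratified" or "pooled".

The stratified and pooled comparisons disagree (Variant B wins within each user tenure; Variant R wins overall), so the answer turns on the causal role of user tenure.
Since user tenure is a pre-existing factor (not a product of the variant) and it affects the outcome on its own, it is a confounder. The stratified rates, not the pooled rate, identify the causal effect.
Within each level — returning users: 37.8% vs 54.3%; new users: 1.6% vs 8.1% — Variant B is higher every time.

stratified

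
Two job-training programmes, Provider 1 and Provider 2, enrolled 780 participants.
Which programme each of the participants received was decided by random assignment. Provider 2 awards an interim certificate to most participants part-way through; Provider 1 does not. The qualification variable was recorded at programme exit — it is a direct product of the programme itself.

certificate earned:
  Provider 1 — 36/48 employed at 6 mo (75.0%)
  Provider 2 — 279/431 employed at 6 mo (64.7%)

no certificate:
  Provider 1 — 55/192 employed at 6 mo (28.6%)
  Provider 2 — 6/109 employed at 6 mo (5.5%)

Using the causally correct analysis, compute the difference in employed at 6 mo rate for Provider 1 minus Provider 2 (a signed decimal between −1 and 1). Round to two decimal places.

Qualification attained during the programme here is a post-treatment variable shaped by the programme; conditioning on it would introduce bias rather than remove it. The overall comparison is the causal one.
The causal difference is the pooled difference: 0.379 − 0.528 = -0.149.

-0.15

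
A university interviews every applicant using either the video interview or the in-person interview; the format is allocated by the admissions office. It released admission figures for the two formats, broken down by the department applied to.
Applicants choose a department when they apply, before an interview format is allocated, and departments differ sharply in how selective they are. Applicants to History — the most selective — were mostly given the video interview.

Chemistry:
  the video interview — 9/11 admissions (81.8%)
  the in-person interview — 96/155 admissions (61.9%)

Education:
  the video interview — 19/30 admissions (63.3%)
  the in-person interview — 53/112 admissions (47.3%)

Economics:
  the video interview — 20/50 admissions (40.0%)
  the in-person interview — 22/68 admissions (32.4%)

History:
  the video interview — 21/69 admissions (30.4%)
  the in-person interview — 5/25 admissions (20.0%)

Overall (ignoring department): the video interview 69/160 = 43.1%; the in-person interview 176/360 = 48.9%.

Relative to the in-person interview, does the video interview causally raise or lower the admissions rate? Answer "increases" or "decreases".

Department satisfies the back-door criterion: it is not a descendant of the interview format, and it blocks the spurious path from interview format to outcome. Adjusting for it (i.e., using the within-department rates) gives the causal effect.
Within each level — Chemistry: 81.8% vs 61.9%; Education: 63.3% vs 47.3%; Economics: 40.0% vs 32.4%; History: 30.4% vs 20.0% — the video interview is higher every time.

increases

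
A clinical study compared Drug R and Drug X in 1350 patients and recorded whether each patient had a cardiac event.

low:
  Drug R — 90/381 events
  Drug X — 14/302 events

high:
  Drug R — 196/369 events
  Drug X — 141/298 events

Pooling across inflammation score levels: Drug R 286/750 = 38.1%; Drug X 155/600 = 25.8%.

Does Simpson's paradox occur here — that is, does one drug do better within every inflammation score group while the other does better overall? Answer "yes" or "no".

Within each inflammation score level (low 23.6% vs 4.6%; high 53.1% vs 47.3%), Drug X has the lower rate every time. Pooled: 38.1% vs 25.8% — Drug X has the lower rate overall. They agree.

no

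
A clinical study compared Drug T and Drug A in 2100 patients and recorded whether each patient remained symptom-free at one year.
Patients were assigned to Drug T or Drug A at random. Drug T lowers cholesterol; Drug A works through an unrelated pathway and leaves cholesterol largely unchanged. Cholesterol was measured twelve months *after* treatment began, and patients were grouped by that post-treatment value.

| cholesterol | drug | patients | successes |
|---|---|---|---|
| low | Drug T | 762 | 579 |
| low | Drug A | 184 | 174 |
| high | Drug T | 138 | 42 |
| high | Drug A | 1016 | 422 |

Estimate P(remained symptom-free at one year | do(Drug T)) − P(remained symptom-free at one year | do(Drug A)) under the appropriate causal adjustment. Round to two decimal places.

+0.19

Drug A is higher inside every cholesterol stratum but Drug T is higher in aggregate. Whether to stratify depends on how cholesterol relates to the drug.
Stratifying would compare drugs among patients the drugs themselves sorted into cholesterol groups — a form of selection on an intermediate. The unconditioned pooled rates give the total causal effect.
The causal difference is the pooled difference: 0.690 − 0.497 = +0.193.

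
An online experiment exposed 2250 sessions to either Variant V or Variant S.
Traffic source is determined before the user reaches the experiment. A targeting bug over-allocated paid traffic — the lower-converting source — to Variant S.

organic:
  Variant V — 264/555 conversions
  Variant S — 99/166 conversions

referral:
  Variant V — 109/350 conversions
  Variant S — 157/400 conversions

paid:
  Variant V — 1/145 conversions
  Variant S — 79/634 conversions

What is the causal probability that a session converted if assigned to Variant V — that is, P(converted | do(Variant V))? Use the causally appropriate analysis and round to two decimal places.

0.26

The imbalance in traffic source arose from how sessions were allocated, not from anything the variant did; and traffic source independently affects the outcome. The pooled gap is confounded — condition on traffic source.
Standardising Variant V to the population traffic source mix: 0.320·264/555 + 0.333·109/350 + 0.346·1/145 = 0.259.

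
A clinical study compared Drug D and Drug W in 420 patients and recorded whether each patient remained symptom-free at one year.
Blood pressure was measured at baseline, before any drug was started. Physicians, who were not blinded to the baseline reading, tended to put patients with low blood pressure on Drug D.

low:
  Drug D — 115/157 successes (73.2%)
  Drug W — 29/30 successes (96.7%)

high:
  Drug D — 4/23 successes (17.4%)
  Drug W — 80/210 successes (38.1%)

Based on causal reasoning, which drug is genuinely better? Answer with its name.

Drug W

Blood pressure satisfies the back-door criterion: it is not a descendant of the drug, and it blocks the spurious path from drug to outcome. Adjusting for it (i.e., using the within-blood pressure rates) gives the causal effect.
Within each level — low: 73.2% vs 96.7%; high: 17.4% vs 38.1% — Drug W is higher every time.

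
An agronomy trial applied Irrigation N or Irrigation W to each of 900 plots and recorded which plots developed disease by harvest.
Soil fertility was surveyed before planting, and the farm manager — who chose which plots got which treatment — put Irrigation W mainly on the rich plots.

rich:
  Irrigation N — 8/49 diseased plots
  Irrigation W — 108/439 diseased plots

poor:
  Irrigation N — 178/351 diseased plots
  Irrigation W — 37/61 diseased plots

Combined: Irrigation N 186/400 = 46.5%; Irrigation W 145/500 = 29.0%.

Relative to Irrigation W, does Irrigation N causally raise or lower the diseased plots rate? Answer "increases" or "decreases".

Nothing the irrigation does changes soil fertility; the imbalance is an allocation artefact. With soil fertility also predicting the outcome, the pooled figure is confounded, and the within-stratum comparison is the causal one.
Within each level — rich: 16.3% vs 24.6%; poor: 50.7% vs 60.7% — Irrigation N is lower every time.

decreases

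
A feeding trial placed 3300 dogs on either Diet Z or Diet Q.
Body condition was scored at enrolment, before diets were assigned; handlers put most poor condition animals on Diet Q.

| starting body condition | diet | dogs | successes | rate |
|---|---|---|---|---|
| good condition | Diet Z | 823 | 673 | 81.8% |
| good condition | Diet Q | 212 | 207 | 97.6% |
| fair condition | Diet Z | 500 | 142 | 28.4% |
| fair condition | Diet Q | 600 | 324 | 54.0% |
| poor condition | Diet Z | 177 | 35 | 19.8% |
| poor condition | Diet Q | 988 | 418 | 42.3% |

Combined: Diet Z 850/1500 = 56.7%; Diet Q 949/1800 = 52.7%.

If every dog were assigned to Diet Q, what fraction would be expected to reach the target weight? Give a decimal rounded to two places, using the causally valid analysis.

0.64

Here starting body condition is a common cause — it drives both which diet a case falls under and the outcome. The crude comparison mixes populations; the stratum-specific rates are the causally relevant ones.
Standardising Diet Q to the population starting body condition mix: 0.314·207/212 + 0.333·324/600 + 0.353·418/988 = 0.636.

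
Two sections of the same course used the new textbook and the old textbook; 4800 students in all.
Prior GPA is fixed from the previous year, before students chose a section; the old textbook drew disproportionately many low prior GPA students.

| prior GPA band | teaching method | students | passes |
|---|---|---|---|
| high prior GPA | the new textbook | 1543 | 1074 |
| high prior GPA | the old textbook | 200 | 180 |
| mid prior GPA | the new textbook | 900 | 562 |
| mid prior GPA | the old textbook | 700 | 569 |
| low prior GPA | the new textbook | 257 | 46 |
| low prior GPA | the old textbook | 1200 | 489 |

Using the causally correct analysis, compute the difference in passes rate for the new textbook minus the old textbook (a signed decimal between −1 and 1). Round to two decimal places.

Here prior GPA band is a common cause — it drives both which teaching method a case falls under and the outcome. The crude comparison mixes populations; the stratum-specific rates are the causally relevant ones.
Adjusting over the population distribution of prior GPA band: 0.363·(0.696−0.900) + 0.333·(0.624−0.813) + 0.304·(0.179−0.407) = -0.206.

-0.21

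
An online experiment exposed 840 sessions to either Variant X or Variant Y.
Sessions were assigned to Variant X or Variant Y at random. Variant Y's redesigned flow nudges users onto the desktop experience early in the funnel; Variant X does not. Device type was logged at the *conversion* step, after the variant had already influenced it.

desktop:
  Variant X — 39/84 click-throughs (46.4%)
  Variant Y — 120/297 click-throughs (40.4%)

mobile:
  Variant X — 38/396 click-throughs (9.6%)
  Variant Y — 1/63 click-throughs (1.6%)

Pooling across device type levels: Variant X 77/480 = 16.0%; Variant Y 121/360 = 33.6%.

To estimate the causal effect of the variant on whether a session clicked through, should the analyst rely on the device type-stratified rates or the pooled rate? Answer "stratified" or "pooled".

pooled

Device type lies on the pathway variant → device type → outcome, so adjusting for it blocks the indirect effect. For the total causal effect of variant, use the unadjusted pooled rates.
Pooled: Variant X 16.0% vs Variant Y 33.6%; Variant Y is higher overall.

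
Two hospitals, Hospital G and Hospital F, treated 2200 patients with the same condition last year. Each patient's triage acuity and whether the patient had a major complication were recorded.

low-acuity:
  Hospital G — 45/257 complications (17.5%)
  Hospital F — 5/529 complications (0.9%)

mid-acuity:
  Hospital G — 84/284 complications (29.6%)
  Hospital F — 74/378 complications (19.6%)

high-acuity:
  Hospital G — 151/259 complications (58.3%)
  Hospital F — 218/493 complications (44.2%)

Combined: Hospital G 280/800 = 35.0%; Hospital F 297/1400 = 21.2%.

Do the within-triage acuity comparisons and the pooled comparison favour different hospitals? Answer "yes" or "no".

Within each triage acuity level (low-acuity 17.5% vs 0.9%; mid-acuity 29.6% vs 19.6%; high-acuity 58.3% vs 44.2%), Hospital F has the lower rate every time. Pooled: 35.0% vs 21.2% — Hospital F has the lower rate overall. They agree.

no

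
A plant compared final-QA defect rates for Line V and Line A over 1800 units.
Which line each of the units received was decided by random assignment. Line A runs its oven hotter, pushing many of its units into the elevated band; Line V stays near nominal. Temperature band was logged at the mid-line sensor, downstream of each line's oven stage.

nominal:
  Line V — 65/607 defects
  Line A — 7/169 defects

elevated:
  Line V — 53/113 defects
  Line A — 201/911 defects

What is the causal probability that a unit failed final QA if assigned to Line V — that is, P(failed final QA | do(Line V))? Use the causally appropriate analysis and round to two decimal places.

Stratifying would compare lines among units the lines themselves sorted into in-process temperature band groups — a form of selection on an intermediate. The unconditioned pooled rates give the total causal effect.
So P(outcome | do(Line V)) is just the pooled rate for Line V: 118/720 = 0.164.

0.16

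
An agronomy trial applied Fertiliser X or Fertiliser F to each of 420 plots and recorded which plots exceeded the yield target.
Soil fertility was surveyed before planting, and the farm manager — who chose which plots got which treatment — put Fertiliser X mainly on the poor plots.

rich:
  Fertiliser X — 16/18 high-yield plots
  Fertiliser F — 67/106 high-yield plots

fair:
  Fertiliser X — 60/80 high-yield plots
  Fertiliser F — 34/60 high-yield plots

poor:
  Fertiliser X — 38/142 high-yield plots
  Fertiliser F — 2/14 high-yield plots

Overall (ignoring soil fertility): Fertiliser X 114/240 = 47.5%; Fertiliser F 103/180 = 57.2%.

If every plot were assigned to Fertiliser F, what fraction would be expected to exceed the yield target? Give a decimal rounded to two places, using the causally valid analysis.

Within every soil fertility level Fertiliser X has the higher rate, yet pooled Fertiliser F does — Simpson's reversal.
Soil fertility is set before the fertiliser has any effect — it is not caused by the fertiliser — and it independently drives the outcome. That makes it a confounder, so the causal comparison is within soil fertility levels.
Standardising Fertiliser F to the population soil fertility mix: 0.295·67/106 + 0.333·34/60 + 0.371·2/14 = 0.429.

0.43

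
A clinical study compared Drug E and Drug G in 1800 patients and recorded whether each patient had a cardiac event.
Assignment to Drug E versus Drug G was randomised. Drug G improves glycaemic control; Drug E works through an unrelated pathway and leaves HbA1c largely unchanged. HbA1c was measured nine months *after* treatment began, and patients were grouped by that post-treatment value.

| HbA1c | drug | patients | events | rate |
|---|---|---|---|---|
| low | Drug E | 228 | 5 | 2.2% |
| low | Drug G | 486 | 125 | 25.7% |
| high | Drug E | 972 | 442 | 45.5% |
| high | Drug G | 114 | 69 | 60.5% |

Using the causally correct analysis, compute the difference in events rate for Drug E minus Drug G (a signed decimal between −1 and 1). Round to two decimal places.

Because the drug influences HbA1c, HbA1c is a post-treatment mediator, not a confounder. Stratifying on it would bias the estimate; the causal effect is the crude pooled difference.
The causal difference is the pooled difference: 0.372 − 0.323 = +0.049.

+0.05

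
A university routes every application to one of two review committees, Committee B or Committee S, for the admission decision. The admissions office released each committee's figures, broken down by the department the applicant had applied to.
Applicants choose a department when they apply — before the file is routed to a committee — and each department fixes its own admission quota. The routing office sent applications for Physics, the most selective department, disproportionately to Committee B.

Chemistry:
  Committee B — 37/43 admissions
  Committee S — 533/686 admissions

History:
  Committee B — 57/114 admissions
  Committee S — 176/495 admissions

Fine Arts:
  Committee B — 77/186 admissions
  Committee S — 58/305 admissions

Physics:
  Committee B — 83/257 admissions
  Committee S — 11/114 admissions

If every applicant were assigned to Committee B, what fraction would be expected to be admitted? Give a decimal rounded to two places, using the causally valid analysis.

Department differs across review committees for reasons unrelated to any effect of the review committee itself, and it separately predicts the outcome — a classic confounder. We must compare within department levels.
Standardising Committee B to the population department mix: 0.331·37/43 + 0.277·57/114 + 0.223·77/186 + 0.169·83/257 = 0.570.

0.57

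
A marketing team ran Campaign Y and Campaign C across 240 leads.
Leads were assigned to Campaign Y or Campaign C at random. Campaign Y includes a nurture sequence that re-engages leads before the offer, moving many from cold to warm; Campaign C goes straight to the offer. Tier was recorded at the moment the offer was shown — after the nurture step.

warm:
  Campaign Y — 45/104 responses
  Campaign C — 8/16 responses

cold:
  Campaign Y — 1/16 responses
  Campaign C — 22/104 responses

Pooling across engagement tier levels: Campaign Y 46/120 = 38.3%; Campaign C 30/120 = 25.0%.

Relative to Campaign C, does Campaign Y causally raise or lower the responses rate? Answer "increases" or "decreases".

increases

Engagement tier is recorded after the campaign and is itself shifted by it — it sits on the causal path from campaign to outcome. Conditioning on a mediator would strip out part of the effect we want; the pooled comparison gives the total causal effect.
Pooled: Campaign Y 38.3% vs Campaign C 25.0%; Campaign Y is higher overall.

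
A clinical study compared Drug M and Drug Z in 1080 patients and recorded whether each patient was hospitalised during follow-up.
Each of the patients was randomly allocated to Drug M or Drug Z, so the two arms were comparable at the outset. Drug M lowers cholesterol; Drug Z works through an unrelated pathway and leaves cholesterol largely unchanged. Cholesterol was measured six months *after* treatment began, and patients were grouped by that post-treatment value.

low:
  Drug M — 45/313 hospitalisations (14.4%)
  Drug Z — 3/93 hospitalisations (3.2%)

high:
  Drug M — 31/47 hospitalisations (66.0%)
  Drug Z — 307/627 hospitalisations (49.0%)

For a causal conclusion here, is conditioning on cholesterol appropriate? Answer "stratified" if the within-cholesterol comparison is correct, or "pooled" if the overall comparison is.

pooled

The stratified and pooled comparisons disagree (Drug Z wins within each cholesterol; Drug M wins overall), so the answer turns on the causal role of cholesterol.
Cholesterol lies on the pathway drug → cholesterol → outcome, so adjusting for it blocks the indirect effect. For the total causal effect of drug, use the unadjusted pooled rates.
Pooled: Drug M 21.1% vs Drug Z 43.1%; Drug M is lower overall.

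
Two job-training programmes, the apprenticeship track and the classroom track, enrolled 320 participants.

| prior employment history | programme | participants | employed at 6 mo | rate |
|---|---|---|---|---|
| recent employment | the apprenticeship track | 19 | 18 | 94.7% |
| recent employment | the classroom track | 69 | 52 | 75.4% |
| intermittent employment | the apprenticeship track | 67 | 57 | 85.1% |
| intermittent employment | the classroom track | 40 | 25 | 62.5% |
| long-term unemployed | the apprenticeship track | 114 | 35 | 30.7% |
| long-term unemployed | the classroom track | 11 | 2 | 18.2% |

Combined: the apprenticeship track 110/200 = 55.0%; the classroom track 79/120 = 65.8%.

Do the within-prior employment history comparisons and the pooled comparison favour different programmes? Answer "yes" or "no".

Within each prior employment history level (recent employment 94.7% vs 75.4%; intermittent employment 85.1% vs 62.5%; long-term unemployed 30.7% vs 18.2%), the apprenticeship track has the higher rate every time. Pooled: 55.0% vs 65.8% — the classroom track has the higher rate overall. The two comparisons disagree.

yes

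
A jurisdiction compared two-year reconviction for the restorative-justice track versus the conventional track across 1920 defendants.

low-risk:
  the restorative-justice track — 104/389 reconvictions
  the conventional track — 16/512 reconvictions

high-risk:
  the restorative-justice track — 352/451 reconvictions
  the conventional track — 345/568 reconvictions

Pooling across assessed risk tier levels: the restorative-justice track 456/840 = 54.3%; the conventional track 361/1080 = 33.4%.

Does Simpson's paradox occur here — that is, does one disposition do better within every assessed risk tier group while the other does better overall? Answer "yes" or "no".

no

Within each assessed risk tier level (low-risk 26.7% vs 3.1%; high-risk 78.0% vs 60.7%), the conventional track has the lower rate every time. Pooled: 54.3% vs 33.4% — the conventional track has the lower rate overall. They agree.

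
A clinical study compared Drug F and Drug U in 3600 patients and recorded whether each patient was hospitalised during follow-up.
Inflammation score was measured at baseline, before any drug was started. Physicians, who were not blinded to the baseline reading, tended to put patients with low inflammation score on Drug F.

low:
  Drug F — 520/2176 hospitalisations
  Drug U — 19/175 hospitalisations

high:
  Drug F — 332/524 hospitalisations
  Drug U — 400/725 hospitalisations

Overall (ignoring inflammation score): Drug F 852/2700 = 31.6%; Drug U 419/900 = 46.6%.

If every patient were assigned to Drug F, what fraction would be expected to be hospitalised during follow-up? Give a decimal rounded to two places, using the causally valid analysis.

0.38

Drug U is lower inside every inflammation score stratum but Drug F is lower in aggregate. Whether to stratify depends on how inflammation score relates to the drug.
Here inflammation score is a common cause — it drives both which drug a case falls under and the outcome. The crude comparison mixes populations; the stratum-specific rates are the causally relevant ones.
Standardising Drug F to the population inflammation score mix: 0.653·520/2176 + 0.347·332/524 = 0.376.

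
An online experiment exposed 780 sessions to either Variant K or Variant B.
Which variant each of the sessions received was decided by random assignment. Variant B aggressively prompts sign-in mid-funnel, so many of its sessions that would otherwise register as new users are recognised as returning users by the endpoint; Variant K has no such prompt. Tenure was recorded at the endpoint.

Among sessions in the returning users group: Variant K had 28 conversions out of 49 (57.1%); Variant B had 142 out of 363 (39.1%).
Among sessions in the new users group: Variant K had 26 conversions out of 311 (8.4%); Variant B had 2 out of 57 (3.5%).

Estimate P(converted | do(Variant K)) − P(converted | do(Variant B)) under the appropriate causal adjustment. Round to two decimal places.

The stratified and pooled comparisons disagree (Variant K wins within each user tenure; Variant B wins overall), so the answer turns on the causal role of user tenure.
Stratifying would compare variants among sessions the variants themselves sorted into user tenure groups — a form of selection on an intermediate. The unconditioned pooled rates give the total causal effect.
The causal difference is the pooled difference: 0.150 − 0.343 = -0.193.

-0.19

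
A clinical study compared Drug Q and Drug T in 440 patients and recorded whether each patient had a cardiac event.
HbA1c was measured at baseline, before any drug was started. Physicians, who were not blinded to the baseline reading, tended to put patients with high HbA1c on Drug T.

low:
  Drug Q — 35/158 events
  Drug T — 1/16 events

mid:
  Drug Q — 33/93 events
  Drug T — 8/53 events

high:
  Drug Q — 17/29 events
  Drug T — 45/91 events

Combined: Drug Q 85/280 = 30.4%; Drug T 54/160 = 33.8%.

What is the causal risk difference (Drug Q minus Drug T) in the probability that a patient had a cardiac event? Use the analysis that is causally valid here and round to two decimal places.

HbA1c differs across drugs for reasons unrelated to any effect of the drug itself, and it separately predicts the outcome — a classic confounder. We must compare within HbA1c levels.
Adjusting over the population distribution of HbA1c: 0.395·(0.222−0.062) + 0.332·(0.355−0.151) + 0.273·(0.586−0.495) = +0.156.

+0.16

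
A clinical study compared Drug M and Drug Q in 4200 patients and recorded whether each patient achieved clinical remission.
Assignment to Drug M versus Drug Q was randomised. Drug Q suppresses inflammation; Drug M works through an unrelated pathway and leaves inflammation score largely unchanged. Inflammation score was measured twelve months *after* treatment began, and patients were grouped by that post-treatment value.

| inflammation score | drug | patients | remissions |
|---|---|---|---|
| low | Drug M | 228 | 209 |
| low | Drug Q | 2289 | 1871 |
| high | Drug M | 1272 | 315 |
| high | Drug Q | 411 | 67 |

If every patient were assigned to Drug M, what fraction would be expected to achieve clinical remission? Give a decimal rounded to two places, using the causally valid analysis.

0.35

Because the drug influences inflammation score, inflammation score is a post-treatment mediator, not a confounder. Stratifying on it would bias the estimate; the causal effect is the crude pooled difference.
So P(outcome | do(Drug M)) is just the pooled rate for Drug M: 524/1500 = 0.349.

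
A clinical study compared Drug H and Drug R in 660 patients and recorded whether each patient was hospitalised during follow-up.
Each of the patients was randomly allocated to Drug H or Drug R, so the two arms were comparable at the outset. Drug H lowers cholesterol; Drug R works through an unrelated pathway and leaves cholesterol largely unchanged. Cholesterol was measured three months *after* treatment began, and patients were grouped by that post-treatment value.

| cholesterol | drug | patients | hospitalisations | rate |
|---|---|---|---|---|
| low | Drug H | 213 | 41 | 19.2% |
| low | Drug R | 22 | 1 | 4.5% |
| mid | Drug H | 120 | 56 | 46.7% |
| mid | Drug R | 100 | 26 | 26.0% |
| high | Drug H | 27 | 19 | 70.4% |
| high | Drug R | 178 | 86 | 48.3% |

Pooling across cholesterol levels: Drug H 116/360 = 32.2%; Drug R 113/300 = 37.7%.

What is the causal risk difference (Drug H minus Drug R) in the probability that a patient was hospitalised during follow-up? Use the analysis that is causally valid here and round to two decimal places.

Cholesterol is downstream of the drug. One should not condition on a consequence of treatment, so the overall rates are the right comparison.
The causal difference is the pooled difference: 0.322 − 0.377 = -0.054.

-0.05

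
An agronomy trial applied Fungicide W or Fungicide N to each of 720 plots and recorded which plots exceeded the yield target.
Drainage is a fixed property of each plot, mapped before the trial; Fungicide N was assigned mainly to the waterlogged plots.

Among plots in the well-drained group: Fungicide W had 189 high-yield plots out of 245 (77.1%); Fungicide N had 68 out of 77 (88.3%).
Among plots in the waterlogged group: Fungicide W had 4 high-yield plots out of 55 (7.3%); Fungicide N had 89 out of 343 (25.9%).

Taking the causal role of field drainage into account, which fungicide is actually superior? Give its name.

The field drainage-specific comparison favours Fungicide N throughout, but the pooled figures favour Fungicide W. The question is whether to condition on field drainage.
Nothing the fungicide does changes field drainage; the imbalance is an allocation artefact. With field drainage also predicting the outcome, the pooled figure is confounded, and the within-stratum comparison is the causal one.
Within each level — well-drained: 77.1% vs 88.3%; waterlogged: 7.3% vs 25.9% — Fungicide N is higher every time.

Fungicide N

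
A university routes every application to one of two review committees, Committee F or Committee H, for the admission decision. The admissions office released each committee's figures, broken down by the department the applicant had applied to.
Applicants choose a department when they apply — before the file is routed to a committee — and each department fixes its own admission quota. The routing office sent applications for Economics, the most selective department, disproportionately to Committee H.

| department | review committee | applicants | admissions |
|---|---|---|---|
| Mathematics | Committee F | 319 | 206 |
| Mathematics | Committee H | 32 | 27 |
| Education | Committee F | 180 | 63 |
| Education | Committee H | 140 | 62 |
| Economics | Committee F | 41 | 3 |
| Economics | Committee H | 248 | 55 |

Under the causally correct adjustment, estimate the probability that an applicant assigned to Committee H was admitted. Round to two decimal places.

Nothing the review committee does changes department; the imbalance is an allocation artefact. With department also predicting the outcome, the pooled figure is confounded, and the within-stratum comparison is the causal one.
Standardising Committee H to the population department mix: 0.366·27/32 + 0.333·62/140 + 0.301·55/248 = 0.523.

0.52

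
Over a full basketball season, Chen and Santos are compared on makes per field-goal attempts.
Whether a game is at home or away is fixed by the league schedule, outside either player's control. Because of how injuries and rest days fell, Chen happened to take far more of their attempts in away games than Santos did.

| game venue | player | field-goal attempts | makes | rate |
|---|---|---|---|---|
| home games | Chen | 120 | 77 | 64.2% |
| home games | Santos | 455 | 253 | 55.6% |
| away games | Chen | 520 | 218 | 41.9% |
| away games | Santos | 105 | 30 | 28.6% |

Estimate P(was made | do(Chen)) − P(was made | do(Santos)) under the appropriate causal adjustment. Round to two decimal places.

The game venue-specific comparison favours Chen throughout, but the pooled figures favour Santos. The question is whether to condition on game venue.
Since game venue is a pre-existing factor (not a product of the player) and it affects the outcome on its own, it is a confounder. The stratified rates, not the pooled rate, identify the causal effect.
Adjusting over the population distribution of game venue: 0.479·(0.642−0.556) + 0.521·(0.419−0.286) = +0.111.

+0.11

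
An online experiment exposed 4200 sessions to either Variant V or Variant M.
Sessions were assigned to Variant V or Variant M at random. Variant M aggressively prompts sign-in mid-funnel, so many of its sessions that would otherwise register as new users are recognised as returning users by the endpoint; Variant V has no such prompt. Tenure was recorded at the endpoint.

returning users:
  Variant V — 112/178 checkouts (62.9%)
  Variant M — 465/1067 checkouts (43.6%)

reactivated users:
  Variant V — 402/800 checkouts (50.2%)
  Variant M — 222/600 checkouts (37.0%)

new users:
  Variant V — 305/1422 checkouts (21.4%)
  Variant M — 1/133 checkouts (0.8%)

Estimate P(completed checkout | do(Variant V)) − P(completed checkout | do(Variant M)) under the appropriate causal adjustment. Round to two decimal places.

User tenure is recorded after the variant and is itself shifted by it — it sits on the causal path from variant to outcome. Conditioning on a mediator would strip out part of the effect we want; the pooled comparison gives the total causal effect.
The causal difference is the pooled difference: 0.341 − 0.382 = -0.041.

-0.04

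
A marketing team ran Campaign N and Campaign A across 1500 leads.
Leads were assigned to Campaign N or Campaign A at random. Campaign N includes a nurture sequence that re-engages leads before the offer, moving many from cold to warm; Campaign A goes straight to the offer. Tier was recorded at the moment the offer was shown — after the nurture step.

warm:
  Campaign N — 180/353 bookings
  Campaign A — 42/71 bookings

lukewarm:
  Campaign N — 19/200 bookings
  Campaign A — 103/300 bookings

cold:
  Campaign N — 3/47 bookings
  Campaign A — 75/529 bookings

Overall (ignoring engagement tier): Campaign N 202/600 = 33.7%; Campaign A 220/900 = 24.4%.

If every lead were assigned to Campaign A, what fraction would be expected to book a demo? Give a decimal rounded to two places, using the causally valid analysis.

Within every engagement tier level Campaign A has the higher rate, yet pooled Campaign N does — Simpson's reversal.
Engagement tier lies on the pathway campaign → engagement tier → outcome, so adjusting for it blocks the indirect effect. For the total causal effect of campaign, use the unadjusted pooled rates.
So P(outcome | do(Campaign A)) is just the pooled rate for Campaign A: 220/900 = 0.244.

0.24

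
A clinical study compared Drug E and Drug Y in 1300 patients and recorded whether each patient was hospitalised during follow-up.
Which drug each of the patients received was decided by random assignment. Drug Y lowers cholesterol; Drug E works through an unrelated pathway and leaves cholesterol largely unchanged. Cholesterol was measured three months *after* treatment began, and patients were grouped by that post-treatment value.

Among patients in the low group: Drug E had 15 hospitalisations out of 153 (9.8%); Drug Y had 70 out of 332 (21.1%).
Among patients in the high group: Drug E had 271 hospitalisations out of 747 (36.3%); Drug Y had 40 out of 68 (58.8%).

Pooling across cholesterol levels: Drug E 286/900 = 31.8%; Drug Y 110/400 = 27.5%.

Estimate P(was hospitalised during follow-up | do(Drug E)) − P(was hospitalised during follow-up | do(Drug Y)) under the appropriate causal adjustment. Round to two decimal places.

+0.04

Cholesterol here is a post-treatment variable shaped by the drug; conditioning on it would introduce bias rather than remove it. The overall comparison is the causal one.
The causal difference is the pooled difference: 0.318 − 0.275 = +0.043.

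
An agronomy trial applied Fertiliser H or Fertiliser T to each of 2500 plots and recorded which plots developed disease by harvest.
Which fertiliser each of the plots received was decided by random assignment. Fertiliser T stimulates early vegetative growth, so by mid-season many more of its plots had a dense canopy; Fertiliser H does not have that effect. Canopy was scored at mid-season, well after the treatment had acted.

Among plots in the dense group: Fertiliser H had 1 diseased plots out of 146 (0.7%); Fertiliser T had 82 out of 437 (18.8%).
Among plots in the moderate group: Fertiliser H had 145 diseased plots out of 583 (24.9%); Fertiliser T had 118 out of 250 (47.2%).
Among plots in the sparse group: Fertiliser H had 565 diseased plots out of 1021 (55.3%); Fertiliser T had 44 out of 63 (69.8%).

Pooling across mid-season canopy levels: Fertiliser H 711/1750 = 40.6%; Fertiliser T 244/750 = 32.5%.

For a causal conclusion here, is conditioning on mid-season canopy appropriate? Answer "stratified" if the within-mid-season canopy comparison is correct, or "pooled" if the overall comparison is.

The distribution of mid-season canopy is itself part of what the fertiliser does — it is an intermediate outcome. Holding it fixed would remove that part of the effect; the total effect is the pooled difference.
Pooled: Fertiliser H 40.6% vs Fertiliser T 32.5%; Fertiliser T is lower overall.

pooled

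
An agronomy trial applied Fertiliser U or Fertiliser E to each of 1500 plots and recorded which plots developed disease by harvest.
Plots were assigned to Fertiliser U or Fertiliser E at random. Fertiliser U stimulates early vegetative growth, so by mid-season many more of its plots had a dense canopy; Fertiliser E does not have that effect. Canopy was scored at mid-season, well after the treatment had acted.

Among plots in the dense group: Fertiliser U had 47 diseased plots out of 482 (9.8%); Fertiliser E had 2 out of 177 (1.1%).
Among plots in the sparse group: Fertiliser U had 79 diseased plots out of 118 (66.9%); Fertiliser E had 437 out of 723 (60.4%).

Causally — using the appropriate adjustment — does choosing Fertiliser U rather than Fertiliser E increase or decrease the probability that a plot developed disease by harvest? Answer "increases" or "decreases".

The mid-season canopy-specific comparison favours Fertiliser E throughout, but the pooled figures favour Fertiliser U. The question is whether to condition on mid-season canopy.
The distribution of mid-season canopy is itself part of what the fertiliser does — it is an intermediate outcome. Holding it fixed would remove that part of the effect; the total effect is the pooled difference.
Pooled: Fertiliser U 21.0% vs Fertiliser E 48.8%; Fertiliser U is lower overall.

decreases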